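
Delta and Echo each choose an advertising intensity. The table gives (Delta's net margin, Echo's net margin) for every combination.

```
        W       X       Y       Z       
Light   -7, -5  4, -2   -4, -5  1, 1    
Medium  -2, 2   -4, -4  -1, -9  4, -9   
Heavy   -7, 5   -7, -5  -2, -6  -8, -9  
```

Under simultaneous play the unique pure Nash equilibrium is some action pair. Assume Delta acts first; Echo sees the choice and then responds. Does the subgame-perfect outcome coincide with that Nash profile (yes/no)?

no

Work backward from Echo's decision.
- Light: BR = Z, leader payoff 1.
- Medium: BR = W, leader payoff -2.
- Heavy: BR = W, leader payoff -7.
Among 1, -2, -7, the best is 1 at Light. Subgame-perfect outcome: (Light, Z) with payoffs (1, 1).
Now find the simultaneous Nash equilibrium.
Delta's best replies: W→Medium; X→Light; Y→Medium; Z→Medium.
Echo's best replies: Light→Z; Medium→W; Heavy→W.
Only (Medium, W) has each player best-responding; Nash payoffs (-2, 2).
Sequential outcome (Light, Z) differs from the Nash profile (Medium, W).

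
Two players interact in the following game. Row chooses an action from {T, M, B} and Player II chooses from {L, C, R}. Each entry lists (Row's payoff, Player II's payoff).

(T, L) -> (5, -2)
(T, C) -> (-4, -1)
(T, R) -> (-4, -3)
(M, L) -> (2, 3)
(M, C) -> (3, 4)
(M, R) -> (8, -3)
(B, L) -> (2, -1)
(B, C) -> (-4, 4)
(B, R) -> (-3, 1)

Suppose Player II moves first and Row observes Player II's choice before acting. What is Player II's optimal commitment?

Work backward from Row's decision.
- L → Row plays T (best of 5, 2, 2); Player II gets -2.
- C → Row plays M (best of -4, 3, -4); Player II gets 4.
- R → Row plays M (best of -4, 8, -3); Player II gets -3.
Among -2, 4, -3, the best is 4 at C. Subgame-perfect outcome: (M, C) with payoffs (3, 4).

C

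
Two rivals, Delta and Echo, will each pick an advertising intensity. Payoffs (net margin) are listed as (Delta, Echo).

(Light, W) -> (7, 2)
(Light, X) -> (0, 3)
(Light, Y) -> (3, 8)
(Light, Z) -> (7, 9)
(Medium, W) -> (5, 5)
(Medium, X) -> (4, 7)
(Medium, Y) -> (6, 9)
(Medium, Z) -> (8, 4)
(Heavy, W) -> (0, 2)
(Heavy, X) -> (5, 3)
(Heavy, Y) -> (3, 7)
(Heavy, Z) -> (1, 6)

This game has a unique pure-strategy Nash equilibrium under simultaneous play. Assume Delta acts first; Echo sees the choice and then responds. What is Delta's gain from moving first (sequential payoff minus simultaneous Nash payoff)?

Backward induction with Delta moving first.
- Light → Echo plays Z (best of 2, 3, 8, 9); Delta gets 7.
- Medium → Echo plays Y (best of 5, 7, 9, 4); Delta gets 6.
- Heavy → Echo plays Y (best of 2, 3, 7, 6); Delta gets 3.
Delta's induced payoffs are 7, 6, 3, so Delta commits to Light. Subgame-perfect outcome: (Light, Z) with payoffs (7, 9).
For the simultaneous game, intersect best replies.
Delta's best replies: W→Light; X→Heavy; Y→Medium; Z→Medium.
Echo's best replies: Light→Z; Medium→Y; Heavy→Y.
Only (Medium, Y) has each player best-responding; Nash payoffs (6, 9).
Delta's commitment gain: 7 − 6 = 1.

1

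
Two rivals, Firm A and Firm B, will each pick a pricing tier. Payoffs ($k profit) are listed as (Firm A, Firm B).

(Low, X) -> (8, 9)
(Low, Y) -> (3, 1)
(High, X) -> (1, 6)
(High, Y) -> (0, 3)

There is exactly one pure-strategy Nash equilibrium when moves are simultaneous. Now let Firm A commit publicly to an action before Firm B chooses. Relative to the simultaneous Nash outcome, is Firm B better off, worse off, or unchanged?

Firm B best-responds to each possible Firm A move:
- Low: BR = X, leader payoff 8.
- High: BR = X, leader payoff 1.
Among 8, 1, the best is 8 at Low. Subgame-perfect outcome: (Low, X) with payoffs (8, 9).
Now find the simultaneous Nash equilibrium.
Firm A's best replies: X→Low; Y→Low.
Firm B's best replies: Low→X; High→X.
The unique mutual best reply is (Low, X), giving (8, 9).
Firm B earns 9 sequentially versus 9 at the Nash outcome: unchanged.

unchanged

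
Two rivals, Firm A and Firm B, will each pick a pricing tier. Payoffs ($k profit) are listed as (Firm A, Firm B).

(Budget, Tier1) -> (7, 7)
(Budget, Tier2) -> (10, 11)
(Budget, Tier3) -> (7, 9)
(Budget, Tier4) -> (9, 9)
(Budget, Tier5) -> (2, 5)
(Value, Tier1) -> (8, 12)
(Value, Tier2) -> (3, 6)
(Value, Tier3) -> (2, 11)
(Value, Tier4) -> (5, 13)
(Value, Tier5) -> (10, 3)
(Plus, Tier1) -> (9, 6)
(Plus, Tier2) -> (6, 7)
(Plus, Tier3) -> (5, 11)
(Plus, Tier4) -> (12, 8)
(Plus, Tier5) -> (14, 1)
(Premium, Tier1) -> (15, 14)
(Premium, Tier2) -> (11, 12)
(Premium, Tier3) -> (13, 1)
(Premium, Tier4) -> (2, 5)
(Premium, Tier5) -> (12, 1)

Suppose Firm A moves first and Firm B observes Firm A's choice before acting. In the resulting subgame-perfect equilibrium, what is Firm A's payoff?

15

Backward induction with Firm A moving first.
- Budget: BR = Tier2, leader payoff 10.
- Value: BR = Tier4, leader payoff 5.
- Plus: BR = Tier3, leader payoff 5.
- Premium: BR = Tier1, leader payoff 15.
Among 10, 5, 5, 15, the best is 15 at Premium. Subgame-perfect outcome: (Premium, Tier1) with payoffs (15, 14).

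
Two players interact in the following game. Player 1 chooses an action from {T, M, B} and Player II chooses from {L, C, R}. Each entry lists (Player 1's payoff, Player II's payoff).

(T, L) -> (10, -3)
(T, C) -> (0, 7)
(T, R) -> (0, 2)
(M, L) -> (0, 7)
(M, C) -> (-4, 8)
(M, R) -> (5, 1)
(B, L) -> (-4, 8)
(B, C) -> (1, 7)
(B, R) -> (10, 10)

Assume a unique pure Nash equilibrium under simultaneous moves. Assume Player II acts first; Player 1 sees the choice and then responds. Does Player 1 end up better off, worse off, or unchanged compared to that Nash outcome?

unchanged

Backward induction with Player II moving first.
- L: BR = T, leader payoff -3.
- C: BR = B, leader payoff 7.
- R: BR = B, leader payoff 10.
Maximizing over -3, 7, 10, Player II chooses R. Subgame-perfect outcome: (B, R) with payoffs (10, 10).
For the simultaneous game, intersect best replies.
Player 1's best replies: L→T; C→B; R→B.
Player II's best replies: T→C; M→C; B→R.
Only (B, R) has each player best-responding; Nash payoffs (10, 10).
Player 1 earns 10 sequentially versus 10 at the Nash outcome: unchanged.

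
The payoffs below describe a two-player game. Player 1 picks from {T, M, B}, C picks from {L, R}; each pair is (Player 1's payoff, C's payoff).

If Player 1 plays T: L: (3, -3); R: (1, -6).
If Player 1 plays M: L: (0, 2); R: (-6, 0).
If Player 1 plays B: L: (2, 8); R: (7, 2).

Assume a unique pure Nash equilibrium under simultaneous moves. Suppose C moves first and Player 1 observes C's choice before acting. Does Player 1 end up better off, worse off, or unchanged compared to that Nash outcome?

better off

Player 1 best-responds to each possible C move:
- L: BR = T, leader payoff -3.
- R: BR = B, leader payoff 2.
C's induced payoffs are -3, 2, so C commits to R. Subgame-perfect outcome: (B, R) with payoffs (7, 2).
Now find the simultaneous Nash equilibrium.
Player 1's best replies: L→T; R→B.
C's best replies: T→L; M→L; B→L.
Only (T, L) has each player best-responding; Nash payoffs (3, -3).
Player 1 earns 7 sequentially versus 3 at the Nash outcome: better off.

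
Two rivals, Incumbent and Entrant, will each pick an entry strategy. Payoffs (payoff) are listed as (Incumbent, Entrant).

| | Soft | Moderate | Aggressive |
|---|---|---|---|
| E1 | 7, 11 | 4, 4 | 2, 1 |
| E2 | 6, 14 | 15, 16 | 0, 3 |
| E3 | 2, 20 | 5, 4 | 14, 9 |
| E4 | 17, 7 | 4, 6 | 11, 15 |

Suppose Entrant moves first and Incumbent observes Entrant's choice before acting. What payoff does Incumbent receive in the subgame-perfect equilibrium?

Incumbent best-responds to each possible Entrant move:
- Soft: BR = E4, leader payoff 7.
- Moderate: BR = E2, leader payoff 16.
- Aggressive: BR = E3, leader payoff 9.
Entrant's induced payoffs are 7, 16, 9, so Entrant commits to Moderate. Subgame-perfect outcome: (E2, Moderate) with payoffs (15, 16).

15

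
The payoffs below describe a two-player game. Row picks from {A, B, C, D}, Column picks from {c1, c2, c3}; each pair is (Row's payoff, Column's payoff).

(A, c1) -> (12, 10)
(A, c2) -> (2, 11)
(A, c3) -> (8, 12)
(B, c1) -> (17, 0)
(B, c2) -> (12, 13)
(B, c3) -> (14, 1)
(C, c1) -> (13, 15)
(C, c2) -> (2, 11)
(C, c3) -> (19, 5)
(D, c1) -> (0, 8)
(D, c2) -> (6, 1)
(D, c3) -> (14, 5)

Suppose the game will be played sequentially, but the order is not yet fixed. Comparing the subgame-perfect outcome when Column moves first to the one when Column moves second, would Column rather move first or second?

second

If Row leads: Column's best replies are A→c3, B→c2, C→c1, D→c1; Row's induced payoffs 8, 12, 13, 0; outcome (C, c1), payoffs (13, 15).
If Column leads: Row's best replies are c1→B, c2→B, c3→C; Column's induced payoffs 0, 13, 5; outcome (B, c2), payoffs (12, 13).
Column gets 13 moving first and 15 moving second, so Column prefers to move second.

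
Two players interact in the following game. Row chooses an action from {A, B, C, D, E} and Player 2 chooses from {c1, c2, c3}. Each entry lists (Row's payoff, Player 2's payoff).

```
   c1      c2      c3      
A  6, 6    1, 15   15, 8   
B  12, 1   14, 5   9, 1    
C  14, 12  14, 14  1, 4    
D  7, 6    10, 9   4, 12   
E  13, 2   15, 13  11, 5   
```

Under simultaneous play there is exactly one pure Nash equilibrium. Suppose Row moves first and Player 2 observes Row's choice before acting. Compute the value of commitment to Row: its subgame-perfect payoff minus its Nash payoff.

0

Backward induction with Row moving first.
- A: Player 2 compares 6, 15, 8 and picks c2; Row would get 1.
- B: Player 2 compares 1, 5, 1 and picks c2; Row would get 14.
- C: Player 2 compares 12, 14, 4 and picks c2; Row would get 14.
- D: Player 2 compares 6, 9, 12 and picks c3; Row would get 4.
- E: Player 2 compares 2, 13, 5 and picks c2; Row would get 15.
Row's induced payoffs are 1, 14, 14, 4, 15, so Row commits to E. Subgame-perfect outcome: (E, c2) with payoffs (15, 13).
Now find the simultaneous Nash equilibrium.
Row's best replies: c1→C; c2→E; c3→A.
Player 2's best replies: A→c2; B→c2; C→c2; D→c3; E→c2.
Only (E, c2) has each player best-responding; Nash payoffs (15, 13).
Row's commitment gain: 15 − 15 = 0.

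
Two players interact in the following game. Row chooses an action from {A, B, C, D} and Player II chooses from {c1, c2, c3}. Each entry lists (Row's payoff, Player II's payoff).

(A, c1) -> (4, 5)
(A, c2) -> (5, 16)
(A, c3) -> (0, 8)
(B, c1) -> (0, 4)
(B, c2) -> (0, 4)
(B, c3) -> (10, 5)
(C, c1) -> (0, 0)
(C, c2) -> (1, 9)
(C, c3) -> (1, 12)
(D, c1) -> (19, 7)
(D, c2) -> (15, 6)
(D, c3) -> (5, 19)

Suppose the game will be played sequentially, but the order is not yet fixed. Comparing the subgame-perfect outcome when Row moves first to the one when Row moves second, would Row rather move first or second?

If Row leads: Player II's best replies are A→c2, B→c3, C→c3, D→c3; Row's induced payoffs 5, 10, 1, 5; outcome (B, c3), payoffs (10, 5).
If Player II leads: Row's best replies are c1→D, c2→D, c3→B; Player II's induced payoffs 7, 6, 5; outcome (D, c1), payoffs (19, 7).
Row gets 10 moving first and 19 moving second, so Row prefers to move second.

second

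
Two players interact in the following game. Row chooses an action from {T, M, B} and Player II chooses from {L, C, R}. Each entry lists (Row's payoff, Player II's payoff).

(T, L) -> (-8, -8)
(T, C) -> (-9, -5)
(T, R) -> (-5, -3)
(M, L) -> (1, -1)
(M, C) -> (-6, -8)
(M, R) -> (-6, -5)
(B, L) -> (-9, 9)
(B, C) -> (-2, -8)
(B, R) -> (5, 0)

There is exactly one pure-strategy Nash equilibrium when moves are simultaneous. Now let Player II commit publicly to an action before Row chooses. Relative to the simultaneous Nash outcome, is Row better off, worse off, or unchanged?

better off

Backward induction with Player II moving first.
- L → Row plays M (best of -8, 1, -9); Player II gets -1.
- C → Row plays B (best of -9, -6, -2); Player II gets -8.
- R → Row plays B (best of -5, -6, 5); Player II gets 0.
Player II's induced payoffs are -1, -8, 0, so Player II commits to R. Subgame-perfect outcome: (B, R) with payoffs (5, 0).
Under simultaneous play:
Row's best replies: L→M; C→B; R→B.
Player II's best replies: T→R; M→L; B→L.
Only (M, L) has each player best-responding; Nash payoffs (1, -1).
Row earns 5 sequentially versus 1 at the Nash outcome: better off.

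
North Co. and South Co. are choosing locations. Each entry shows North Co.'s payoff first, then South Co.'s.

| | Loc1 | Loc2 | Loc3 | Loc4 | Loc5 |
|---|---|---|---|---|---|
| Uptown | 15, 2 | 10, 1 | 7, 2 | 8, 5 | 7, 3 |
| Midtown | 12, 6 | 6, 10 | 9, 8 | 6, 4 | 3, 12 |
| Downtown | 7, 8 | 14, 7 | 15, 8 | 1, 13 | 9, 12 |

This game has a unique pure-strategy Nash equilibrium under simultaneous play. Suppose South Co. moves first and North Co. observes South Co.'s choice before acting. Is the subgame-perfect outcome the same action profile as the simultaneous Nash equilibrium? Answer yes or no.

Work backward from North Co.'s decision.
- Loc1: North Co. compares 15, 12, 7 and picks Uptown; South Co. would get 2.
- Loc2: North Co. compares 10, 6, 14 and picks Downtown; South Co. would get 7.
- Loc3: North Co. compares 7, 9, 15 and picks Downtown; South Co. would get 8.
- Loc4: North Co. compares 8, 6, 1 and picks Uptown; South Co. would get 5.
- Loc5: North Co. compares 7, 3, 9 and picks Downtown; South Co. would get 12.
Among 2, 7, 8, 5, 12, the best is 12 at Loc5. Subgame-perfect outcome: (Downtown, Loc5) with payoffs (9, 12).
Now find the simultaneous Nash equilibrium.
North Co.'s best replies: Loc1→Uptown; Loc2→Downtown; Loc3→Downtown; Loc4→Uptown; Loc5→Downtown.
South Co.'s best replies: Uptown→Loc4; Midtown→Loc5; Downtown→Loc4.
The unique mutual best reply is (Uptown, Loc4), giving (8, 5).
Sequential outcome (Downtown, Loc5) differs from the Nash profile (Uptown, Loc4).

no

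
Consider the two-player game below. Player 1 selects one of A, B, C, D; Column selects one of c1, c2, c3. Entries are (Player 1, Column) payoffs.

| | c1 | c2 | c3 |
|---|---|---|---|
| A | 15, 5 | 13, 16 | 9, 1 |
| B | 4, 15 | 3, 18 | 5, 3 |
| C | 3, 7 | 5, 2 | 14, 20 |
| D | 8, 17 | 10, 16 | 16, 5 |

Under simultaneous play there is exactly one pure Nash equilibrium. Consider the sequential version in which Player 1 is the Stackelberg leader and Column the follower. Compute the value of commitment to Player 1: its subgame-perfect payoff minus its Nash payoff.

Solve by backward induction (Player 1 leads).
- A: BR = c2, leader payoff 13.
- B: BR = c2, leader payoff 3.
- C: BR = c3, leader payoff 14.
- D: BR = c1, leader payoff 8.
Among 13, 3, 14, 8, the best is 14 at C. Subgame-perfect outcome: (C, c3) with payoffs (14, 20).
Under simultaneous play:
Player 1's best replies: c1→A; c2→A; c3→D.
Column's best replies: A→c2; B→c2; C→c3; D→c1.
The unique mutual best reply is (A, c2), giving (13, 16).
Player 1's commitment gain: 14 − 13 = 1.

1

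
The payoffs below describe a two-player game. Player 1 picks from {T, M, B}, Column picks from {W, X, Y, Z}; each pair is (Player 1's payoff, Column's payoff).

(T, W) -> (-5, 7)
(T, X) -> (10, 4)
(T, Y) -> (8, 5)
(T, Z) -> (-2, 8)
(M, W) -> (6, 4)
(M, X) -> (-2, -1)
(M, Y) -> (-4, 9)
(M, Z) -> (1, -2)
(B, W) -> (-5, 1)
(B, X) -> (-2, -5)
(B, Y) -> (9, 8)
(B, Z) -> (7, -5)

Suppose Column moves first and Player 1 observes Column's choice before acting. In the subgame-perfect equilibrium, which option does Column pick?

Solve by backward induction (Column leads).
- W: Player 1 compares -5, 6, -5 and picks M; Column would get 4.
- X: Player 1 compares 10, -2, -2 and picks T; Column would get 4.
- Y: Player 1 compares 8, -4, 9 and picks B; Column would get 8.
- Z: Player 1 compares -2, 1, 7 and picks B; Column would get -5.
Among 4, 4, 8, -5, the best is 8 at Y. Subgame-perfect outcome: (B, Y) with payoffs (9, 8).

Y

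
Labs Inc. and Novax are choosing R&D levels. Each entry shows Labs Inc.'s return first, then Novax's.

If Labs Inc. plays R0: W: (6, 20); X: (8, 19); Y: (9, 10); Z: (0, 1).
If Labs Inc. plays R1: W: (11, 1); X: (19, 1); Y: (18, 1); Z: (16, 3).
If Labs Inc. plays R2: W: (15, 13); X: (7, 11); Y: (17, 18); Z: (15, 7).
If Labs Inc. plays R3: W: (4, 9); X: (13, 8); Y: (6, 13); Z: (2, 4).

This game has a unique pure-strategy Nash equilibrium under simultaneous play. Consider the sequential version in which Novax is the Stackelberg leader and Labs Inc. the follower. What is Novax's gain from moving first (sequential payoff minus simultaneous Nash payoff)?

10

Solve by backward induction (Novax leads).
- W: BR = R2, leader payoff 13.
- X: BR = R1, leader payoff 1.
- Y: BR = R1, leader payoff 1.
- Z: BR = R1, leader payoff 3.
Maximizing over 13, 1, 1, 3, Novax chooses W. Subgame-perfect outcome: (R2, W) with payoffs (15, 13).
Now find the simultaneous Nash equilibrium.
Labs Inc.'s best replies: W→R2; X→R1; Y→R1; Z→R1.
Novax's best replies: R0→W; R1→Z; R2→Y; R3→Y.
Only (R1, Z) has each player best-responding; Nash payoffs (16, 3).
Novax's commitment gain: 13 − 3 = 10.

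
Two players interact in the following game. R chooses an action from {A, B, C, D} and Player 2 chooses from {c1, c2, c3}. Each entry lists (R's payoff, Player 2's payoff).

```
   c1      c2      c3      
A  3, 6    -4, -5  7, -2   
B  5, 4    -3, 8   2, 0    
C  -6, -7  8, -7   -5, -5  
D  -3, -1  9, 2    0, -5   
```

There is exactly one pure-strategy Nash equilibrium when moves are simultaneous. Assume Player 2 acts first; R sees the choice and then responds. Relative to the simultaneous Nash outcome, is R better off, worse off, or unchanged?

Work backward from R's decision.
- c1: BR = B, leader payoff 4.
- c2: BR = D, leader payoff 2.
- c3: BR = A, leader payoff -2.
Maximizing over 4, 2, -2, Player 2 chooses c1. Subgame-perfect outcome: (B, c1) with payoffs (5, 4).
For the simultaneous game, intersect best replies.
R's best replies: c1→B; c2→D; c3→A.
Player 2's best replies: A→c1; B→c2; C→c3; D→c2.
Only (D, c2) has each player best-responding; Nash payoffs (9, 2).
R earns 5 sequentially versus 9 at the Nash outcome: worse off.

worse off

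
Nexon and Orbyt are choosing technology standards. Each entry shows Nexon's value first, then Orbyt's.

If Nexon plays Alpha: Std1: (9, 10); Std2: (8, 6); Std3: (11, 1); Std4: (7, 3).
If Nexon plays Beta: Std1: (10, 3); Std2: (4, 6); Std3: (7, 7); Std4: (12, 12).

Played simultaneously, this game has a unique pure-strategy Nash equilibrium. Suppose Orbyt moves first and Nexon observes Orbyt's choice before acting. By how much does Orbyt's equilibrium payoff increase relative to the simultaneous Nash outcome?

0

Solve by backward induction (Orbyt leads).
- Std1: Nexon compares 9, 10 and picks Beta; Orbyt would get 3.
- Std2: Nexon compares 8, 4 and picks Alpha; Orbyt would get 6.
- Std3: Nexon compares 11, 7 and picks Alpha; Orbyt would get 1.
- Std4: Nexon compares 7, 12 and picks Beta; Orbyt would get 12.
Among 3, 6, 1, 12, the best is 12 at Std4. Subgame-perfect outcome: (Beta, Std4) with payoffs (12, 12).
Now find the simultaneous Nash equilibrium.
Nexon's best replies: Std1→Beta; Std2→Alpha; Std3→Alpha; Std4→Beta.
Orbyt's best replies: Alpha→Std1; Beta→Std4.
Only (Beta, Std4) has each player best-responding; Nash payoffs (12, 12).
Orbyt's commitment gain: 12 − 12 = 0.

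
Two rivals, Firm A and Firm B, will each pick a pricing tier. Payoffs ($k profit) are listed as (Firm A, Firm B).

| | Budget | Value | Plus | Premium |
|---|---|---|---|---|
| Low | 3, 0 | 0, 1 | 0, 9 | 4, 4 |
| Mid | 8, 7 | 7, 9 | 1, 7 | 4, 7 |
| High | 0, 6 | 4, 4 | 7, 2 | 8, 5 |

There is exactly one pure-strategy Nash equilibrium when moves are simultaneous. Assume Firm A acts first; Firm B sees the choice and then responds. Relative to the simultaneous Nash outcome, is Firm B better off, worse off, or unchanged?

Solve by backward induction (Firm A leads).
- Low: Firm B compares 0, 1, 9, 4 and picks Plus; Firm A would get 0.
- Mid: Firm B compares 7, 9, 7, 7 and picks Value; Firm A would get 7.
- High: Firm B compares 6, 4, 2, 5 and picks Budget; Firm A would get 0.
Maximizing over 0, 7, 0, Firm A chooses Mid. Subgame-perfect outcome: (Mid, Value) with payoffs (7, 9).
Now find the simultaneous Nash equilibrium.
Firm A's best replies: Budget→Mid; Value→Mid; Plus→High; Premium→High.
Firm B's best replies: Low→Plus; Mid→Value; High→Budget.
The unique mutual best reply is (Mid, Value), giving (7, 9).
Firm B earns 9 sequentially versus 9 at the Nash outcome: unchanged.

unchanged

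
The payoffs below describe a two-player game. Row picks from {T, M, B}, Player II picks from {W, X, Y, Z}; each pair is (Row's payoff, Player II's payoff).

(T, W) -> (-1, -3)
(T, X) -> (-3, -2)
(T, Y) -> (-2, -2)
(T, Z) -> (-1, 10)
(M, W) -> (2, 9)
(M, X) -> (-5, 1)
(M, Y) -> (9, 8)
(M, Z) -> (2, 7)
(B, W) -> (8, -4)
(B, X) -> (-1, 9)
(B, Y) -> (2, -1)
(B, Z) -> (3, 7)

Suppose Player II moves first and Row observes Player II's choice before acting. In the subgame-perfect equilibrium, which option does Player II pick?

Row best-responds to each possible Player II move:
- W: Row compares -1, 2, 8 and picks B; Player II would get -4.
- X: Row compares -3, -5, -1 and picks B; Player II would get 9.
- Y: Row compares -2, 9, 2 and picks M; Player II would get 8.
- Z: Row compares -1, 2, 3 and picks B; Player II would get 7.
Among -4, 9, 8, 7, the best is 9 at X. Subgame-perfect outcome: (B, X) with payoffs (-1, 9).

X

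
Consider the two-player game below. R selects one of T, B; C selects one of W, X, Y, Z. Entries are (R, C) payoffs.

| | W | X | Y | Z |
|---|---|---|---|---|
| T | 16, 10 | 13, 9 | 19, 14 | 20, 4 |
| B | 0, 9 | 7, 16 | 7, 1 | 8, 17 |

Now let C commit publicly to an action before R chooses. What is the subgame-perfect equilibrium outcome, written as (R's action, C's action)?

(T, Y)

Backward induction with C moving first.
- W: R compares 16, 0 and picks T; C would get 10.
- X: R compares 13, 7 and picks T; C would get 9.
- Y: R compares 19, 7 and picks T; C would get 14.
- Z: R compares 20, 8 and picks T; C would get 4.
Among 10, 9, 14, 4, the best is 14 at Y. Subgame-perfect outcome: (T, Y) with payoffs (19, 14).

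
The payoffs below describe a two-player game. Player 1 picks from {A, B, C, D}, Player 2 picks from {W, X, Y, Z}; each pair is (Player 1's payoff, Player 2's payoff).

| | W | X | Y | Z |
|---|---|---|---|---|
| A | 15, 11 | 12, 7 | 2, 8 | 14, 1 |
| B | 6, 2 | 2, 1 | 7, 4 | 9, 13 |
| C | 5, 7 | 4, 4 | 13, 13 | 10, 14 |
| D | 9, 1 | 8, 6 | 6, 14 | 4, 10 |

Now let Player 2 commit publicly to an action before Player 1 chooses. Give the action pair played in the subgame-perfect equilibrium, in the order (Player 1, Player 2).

Work backward from Player 1's decision.
- W: Player 1 compares 15, 6, 5, 9 and picks A; Player 2 would get 11.
- X: Player 1 compares 12, 2, 4, 8 and picks A; Player 2 would get 7.
- Y: Player 1 compares 2, 7, 13, 6 and picks C; Player 2 would get 13.
- Z: Player 1 compares 14, 9, 10, 4 and picks A; Player 2 would get 1.
Among 11, 7, 13, 1, the best is 13 at Y. Subgame-perfect outcome: (C, Y) with payoffs (13, 13).

(C, Y)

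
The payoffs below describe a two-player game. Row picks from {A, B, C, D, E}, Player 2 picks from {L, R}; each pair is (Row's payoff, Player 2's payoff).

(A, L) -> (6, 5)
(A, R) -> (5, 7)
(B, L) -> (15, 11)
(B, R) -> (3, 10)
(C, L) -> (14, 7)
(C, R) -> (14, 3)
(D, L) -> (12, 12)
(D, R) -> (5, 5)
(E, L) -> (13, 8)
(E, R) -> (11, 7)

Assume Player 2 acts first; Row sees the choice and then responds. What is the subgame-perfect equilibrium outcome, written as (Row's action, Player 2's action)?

(B, L)

Work backward from Row's decision.
- L → Row plays B (best of 6, 15, 14, 12, 13); Player 2 gets 11.
- R → Row plays C (best of 5, 3, 14, 5, 11); Player 2 gets 3.
Player 2's induced payoffs are 11, 3, so Player 2 commits to L. Subgame-perfect outcome: (B, L) with payoffs (15, 11).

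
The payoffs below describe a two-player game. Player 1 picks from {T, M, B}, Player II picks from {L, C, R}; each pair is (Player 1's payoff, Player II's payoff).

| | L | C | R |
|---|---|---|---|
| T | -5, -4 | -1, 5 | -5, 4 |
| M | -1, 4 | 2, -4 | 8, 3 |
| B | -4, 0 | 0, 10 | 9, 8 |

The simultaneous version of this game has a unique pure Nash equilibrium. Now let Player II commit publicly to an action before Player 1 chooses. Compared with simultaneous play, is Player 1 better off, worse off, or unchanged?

better off

Work backward from Player 1's decision.
- L: Player 1 compares -5, -1, -4 and picks M; Player II would get 4.
- C: Player 1 compares -1, 2, 0 and picks M; Player II would get -4.
- R: Player 1 compares -5, 8, 9 and picks B; Player II would get 8.
Maximizing over 4, -4, 8, Player II chooses R. Subgame-perfect outcome: (B, R) with payoffs (9, 8).
Under simultaneous play:
Player 1's best replies: L→M; C→M; R→B.
Player II's best replies: T→C; M→L; B→C.
The unique mutual best reply is (M, L), giving (-1, 4).
Player 1 earns 9 sequentially versus -1 at the Nash outcome: better off.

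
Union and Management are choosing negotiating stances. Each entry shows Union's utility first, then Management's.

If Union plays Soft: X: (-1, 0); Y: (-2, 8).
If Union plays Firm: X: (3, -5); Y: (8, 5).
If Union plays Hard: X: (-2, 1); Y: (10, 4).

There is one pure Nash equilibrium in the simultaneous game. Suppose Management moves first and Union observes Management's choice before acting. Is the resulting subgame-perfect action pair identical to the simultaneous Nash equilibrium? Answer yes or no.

yes

Backward induction with Management moving first.
- X: Union compares -1, 3, -2 and picks Firm; Management would get -5.
- Y: Union compares -2, 8, 10 and picks Hard; Management would get 4.
Management's induced payoffs are -5, 4, so Management commits to Y. Subgame-perfect outcome: (Hard, Y) with payoffs (10, 4).
For the simultaneous game, intersect best replies.
Union's best replies: X→Firm; Y→Hard.
Management's best replies: Soft→Y; Firm→Y; Hard→Y.
The unique mutual best reply is (Hard, Y), giving (10, 4).
Sequential outcome (Hard, Y) coincides with the Nash profile (Hard, Y).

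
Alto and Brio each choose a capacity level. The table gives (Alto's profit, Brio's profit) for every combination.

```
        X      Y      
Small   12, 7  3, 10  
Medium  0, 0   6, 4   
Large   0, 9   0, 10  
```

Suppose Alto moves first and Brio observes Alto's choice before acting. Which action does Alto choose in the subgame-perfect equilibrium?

Medium

Brio best-responds to each possible Alto move:
- Small: BR = Y, leader payoff 3.
- Medium: BR = Y, leader payoff 6.
- Large: BR = Y, leader payoff 0.
Maximizing over 3, 6, 0, Alto chooses Medium. Subgame-perfect outcome: (Medium, Y) with payoffs (6, 4).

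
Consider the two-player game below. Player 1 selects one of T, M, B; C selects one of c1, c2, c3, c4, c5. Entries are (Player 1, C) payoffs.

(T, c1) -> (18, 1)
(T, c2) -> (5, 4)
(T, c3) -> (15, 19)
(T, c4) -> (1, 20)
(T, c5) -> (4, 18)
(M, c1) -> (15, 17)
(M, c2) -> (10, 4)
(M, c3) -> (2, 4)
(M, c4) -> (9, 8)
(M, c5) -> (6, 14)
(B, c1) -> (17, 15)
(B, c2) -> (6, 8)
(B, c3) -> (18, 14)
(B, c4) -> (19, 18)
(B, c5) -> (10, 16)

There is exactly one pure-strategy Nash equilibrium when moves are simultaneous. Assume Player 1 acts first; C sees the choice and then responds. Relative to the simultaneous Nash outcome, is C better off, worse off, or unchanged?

unchanged

Backward induction with Player 1 moving first.
- T: C compares 1, 4, 19, 20, 18 and picks c4; Player 1 would get 1.
- M: C compares 17, 4, 4, 8, 14 and picks c1; Player 1 would get 15.
- B: C compares 15, 8, 14, 18, 16 and picks c4; Player 1 would get 19.
Player 1's induced payoffs are 1, 15, 19, so Player 1 commits to B. Subgame-perfect outcome: (B, c4) with payoffs (19, 18).
For the simultaneous game, intersect best replies.
Player 1's best replies: c1→T; c2→M; c3→B; c4→B; c5→B.
C's best replies: T→c4; M→c1; B→c4.
Only (B, c4) has each player best-responding; Nash payoffs (19, 18).
C earns 18 sequentially versus 18 at the Nash outcome: unchanged.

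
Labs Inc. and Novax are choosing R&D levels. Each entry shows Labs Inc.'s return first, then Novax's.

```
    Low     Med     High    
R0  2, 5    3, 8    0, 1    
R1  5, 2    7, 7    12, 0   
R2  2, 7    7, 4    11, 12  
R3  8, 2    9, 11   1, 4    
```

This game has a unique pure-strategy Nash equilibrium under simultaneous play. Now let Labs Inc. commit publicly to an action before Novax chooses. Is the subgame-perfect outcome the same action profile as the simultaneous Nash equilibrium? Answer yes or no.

no

Solve by backward induction (Labs Inc. leads).
- R0: BR = Med, leader payoff 3.
- R1: BR = Med, leader payoff 7.
- R2: BR = High, leader payoff 11.
- R3: BR = Med, leader payoff 9.
Among 3, 7, 11, 9, the best is 11 at R2. Subgame-perfect outcome: (R2, High) with payoffs (11, 12).
Under simultaneous play:
Labs Inc.'s best replies: Low→R3; Med→R3; High→R1.
Novax's best replies: R0→Med; R1→Med; R2→High; R3→Med.
The unique mutual best reply is (R3, Med), giving (9, 11).
Sequential outcome (R2, High) differs from the Nash profile (R3, Med).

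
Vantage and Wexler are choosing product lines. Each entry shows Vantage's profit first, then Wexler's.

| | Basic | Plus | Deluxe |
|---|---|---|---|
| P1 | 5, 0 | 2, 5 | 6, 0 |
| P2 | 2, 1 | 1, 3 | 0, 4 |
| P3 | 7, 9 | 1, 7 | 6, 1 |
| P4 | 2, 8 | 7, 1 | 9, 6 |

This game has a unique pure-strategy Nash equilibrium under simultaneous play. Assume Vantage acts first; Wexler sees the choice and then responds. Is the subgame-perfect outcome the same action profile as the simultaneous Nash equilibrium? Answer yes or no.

yes

Solve by backward induction (Vantage leads).
- P1: Wexler compares 0, 5, 0 and picks Plus; Vantage would get 2.
- P2: Wexler compares 1, 3, 4 and picks Deluxe; Vantage would get 0.
- P3: Wexler compares 9, 7, 1 and picks Basic; Vantage would get 7.
- P4: Wexler compares 8, 1, 6 and picks Basic; Vantage would get 2.
Among 2, 0, 7, 2, the best is 7 at P3. Subgame-perfect outcome: (P3, Basic) with payoffs (7, 9).
Now find the simultaneous Nash equilibrium.
Vantage's best replies: Basic→P3; Plus→P4; Deluxe→P4.
Wexler's best replies: P1→Plus; P2→Deluxe; P3→Basic; P4→Basic.
Only (P3, Basic) has each player best-responding; Nash payoffs (7, 9).
Sequential outcome (P3, Basic) coincides with the Nash profile (P3, Basic).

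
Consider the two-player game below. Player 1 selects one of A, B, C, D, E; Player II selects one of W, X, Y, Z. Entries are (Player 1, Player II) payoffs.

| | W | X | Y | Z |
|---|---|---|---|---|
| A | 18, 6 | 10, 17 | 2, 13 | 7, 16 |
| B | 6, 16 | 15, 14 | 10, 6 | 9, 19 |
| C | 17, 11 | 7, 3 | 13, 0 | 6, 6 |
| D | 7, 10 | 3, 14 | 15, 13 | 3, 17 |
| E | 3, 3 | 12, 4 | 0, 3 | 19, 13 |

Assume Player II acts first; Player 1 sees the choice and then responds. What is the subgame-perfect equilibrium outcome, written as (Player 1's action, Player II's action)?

Solve by backward induction (Player II leads).
- W: Player 1 compares 18, 6, 17, 7, 3 and picks A; Player II would get 6.
- X: Player 1 compares 10, 15, 7, 3, 12 and picks B; Player II would get 14.
- Y: Player 1 compares 2, 10, 13, 15, 0 and picks D; Player II would get 13.
- Z: Player 1 compares 7, 9, 6, 3, 19 and picks E; Player II would get 13.
Maximizing over 6, 14, 13, 13, Player II chooses X. Subgame-perfect outcome: (B, X) with payoffs (15, 14).

(B, X)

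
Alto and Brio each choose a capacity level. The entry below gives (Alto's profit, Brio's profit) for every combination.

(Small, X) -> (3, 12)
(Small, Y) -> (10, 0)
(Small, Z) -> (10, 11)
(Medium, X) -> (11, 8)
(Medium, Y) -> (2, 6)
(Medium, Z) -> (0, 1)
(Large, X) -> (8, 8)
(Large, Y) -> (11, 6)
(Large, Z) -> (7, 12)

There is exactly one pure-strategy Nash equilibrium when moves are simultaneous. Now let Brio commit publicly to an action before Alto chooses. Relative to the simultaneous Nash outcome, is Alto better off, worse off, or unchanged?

Alto best-responds to each possible Brio move:
- X → Alto plays Medium (best of 3, 11, 8); Brio gets 8.
- Y → Alto plays Large (best of 10, 2, 11); Brio gets 6.
- Z → Alto plays Small (best of 10, 0, 7); Brio gets 11.
Among 8, 6, 11, the best is 11 at Z. Subgame-perfect outcome: (Small, Z) with payoffs (10, 11).
Under simultaneous play:
Alto's best replies: X→Medium; Y→Large; Z→Small.
Brio's best replies: Small→X; Medium→X; Large→Z.
Only (Medium, X) has each player best-responding; Nash payoffs (11, 8).
Alto earns 10 sequentially versus 11 at the Nash outcome: worse off.

worse off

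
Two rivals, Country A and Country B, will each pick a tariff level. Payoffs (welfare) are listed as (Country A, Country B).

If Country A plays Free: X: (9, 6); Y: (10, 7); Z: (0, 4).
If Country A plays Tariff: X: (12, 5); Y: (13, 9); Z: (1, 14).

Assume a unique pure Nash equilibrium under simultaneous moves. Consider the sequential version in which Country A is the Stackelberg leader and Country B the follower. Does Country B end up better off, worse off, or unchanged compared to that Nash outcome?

Solve by backward induction (Country A leads).
- Free → Country B plays Y (best of 6, 7, 4); Country A gets 10.
- Tariff → Country B plays Z (best of 5, 9, 14); Country A gets 1.
Country A's induced payoffs are 10, 1, so Country A commits to Free. Subgame-perfect outcome: (Free, Y) with payoffs (10, 7).
Now find the simultaneous Nash equilibrium.
Country A's best replies: X→Tariff; Y→Tariff; Z→Tariff.
Country B's best replies: Free→Y; Tariff→Z.
The unique mutual best reply is (Tariff, Z), giving (1, 14).
Country B earns 7 sequentially versus 14 at the Nash outcome: worse off.

worse off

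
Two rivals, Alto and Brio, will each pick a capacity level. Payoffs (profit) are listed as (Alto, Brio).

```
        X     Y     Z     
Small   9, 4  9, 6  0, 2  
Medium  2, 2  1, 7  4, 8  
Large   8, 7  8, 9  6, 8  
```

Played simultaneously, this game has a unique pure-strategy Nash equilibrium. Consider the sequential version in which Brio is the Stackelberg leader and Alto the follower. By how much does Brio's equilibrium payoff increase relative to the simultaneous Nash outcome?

2

Work backward from Alto's decision.
- X → Alto plays Small (best of 9, 2, 8); Brio gets 4.
- Y → Alto plays Small (best of 9, 1, 8); Brio gets 6.
- Z → Alto plays Large (best of 0, 4, 6); Brio gets 8.
Maximizing over 4, 6, 8, Brio chooses Z. Subgame-perfect outcome: (Large, Z) with payoffs (6, 8).
For the simultaneous game, intersect best replies.
Alto's best replies: X→Small; Y→Small; Z→Large.
Brio's best replies: Small→Y; Medium→Z; Large→Y.
The unique mutual best reply is (Small, Y), giving (9, 6).
Brio's commitment gain: 8 − 6 = 2.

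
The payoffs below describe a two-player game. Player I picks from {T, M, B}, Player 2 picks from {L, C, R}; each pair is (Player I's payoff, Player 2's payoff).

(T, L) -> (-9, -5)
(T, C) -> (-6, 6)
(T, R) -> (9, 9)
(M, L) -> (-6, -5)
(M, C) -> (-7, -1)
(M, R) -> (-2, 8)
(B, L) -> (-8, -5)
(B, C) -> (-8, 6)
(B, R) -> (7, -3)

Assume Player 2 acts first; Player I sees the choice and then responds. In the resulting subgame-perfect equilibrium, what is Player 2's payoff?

Backward induction with Player 2 moving first.
- L: BR = M, leader payoff -5.
- C: BR = T, leader payoff 6.
- R: BR = T, leader payoff 9.
Maximizing over -5, 6, 9, Player 2 chooses R. Subgame-perfect outcome: (T, R) with payoffs (9, 9).

9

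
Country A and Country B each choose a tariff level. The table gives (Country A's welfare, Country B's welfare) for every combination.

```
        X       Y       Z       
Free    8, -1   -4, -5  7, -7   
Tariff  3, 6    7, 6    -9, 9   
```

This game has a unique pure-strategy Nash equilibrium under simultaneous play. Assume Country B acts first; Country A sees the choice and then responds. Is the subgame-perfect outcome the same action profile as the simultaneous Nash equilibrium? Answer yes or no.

no

Work backward from Country A's decision.
- X: Country A compares 8, 3 and picks Free; Country B would get -1.
- Y: Country A compares -4, 7 and picks Tariff; Country B would get 6.
- Z: Country A compares 7, -9 and picks Free; Country B would get -7.
Among -1, 6, -7, the best is 6 at Y. Subgame-perfect outcome: (Tariff, Y) with payoffs (7, 6).
Under simultaneous play:
Country A's best replies: X→Free; Y→Tariff; Z→Free.
Country B's best replies: Free→X; Tariff→Z.
Only (Free, X) has each player best-responding; Nash payoffs (8, -1).
Sequential outcome (Tariff, Y) differs from the Nash profile (Free, X).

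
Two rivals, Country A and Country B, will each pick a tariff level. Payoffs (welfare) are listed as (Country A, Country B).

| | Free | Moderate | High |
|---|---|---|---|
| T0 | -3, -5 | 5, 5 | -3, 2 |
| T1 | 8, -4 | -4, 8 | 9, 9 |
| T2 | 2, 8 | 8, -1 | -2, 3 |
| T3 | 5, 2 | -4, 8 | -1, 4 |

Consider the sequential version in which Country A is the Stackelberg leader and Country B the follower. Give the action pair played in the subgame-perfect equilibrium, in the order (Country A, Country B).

(T1, High)

Country B best-responds to each possible Country A move:
- T0: BR = Moderate, leader payoff 5.
- T1: BR = High, leader payoff 9.
- T2: BR = Free, leader payoff 2.
- T3: BR = Moderate, leader payoff -4.
Maximizing over 5, 9, 2, -4, Country A chooses T1. Subgame-perfect outcome: (T1, High) with payoffs (9, 9).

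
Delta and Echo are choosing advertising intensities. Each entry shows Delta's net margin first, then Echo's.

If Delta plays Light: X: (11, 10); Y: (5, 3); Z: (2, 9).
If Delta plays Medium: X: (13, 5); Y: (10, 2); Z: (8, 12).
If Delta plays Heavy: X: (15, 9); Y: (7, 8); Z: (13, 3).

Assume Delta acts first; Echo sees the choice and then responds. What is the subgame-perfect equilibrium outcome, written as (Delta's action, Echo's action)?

(Heavy, X)

Backward induction with Delta moving first.
- Light: BR = X, leader payoff 11.
- Medium: BR = Z, leader payoff 8.
- Heavy: BR = X, leader payoff 15.
Maximizing over 11, 8, 15, Delta chooses Heavy. Subgame-perfect outcome: (Heavy, X) with payoffs (15, 9).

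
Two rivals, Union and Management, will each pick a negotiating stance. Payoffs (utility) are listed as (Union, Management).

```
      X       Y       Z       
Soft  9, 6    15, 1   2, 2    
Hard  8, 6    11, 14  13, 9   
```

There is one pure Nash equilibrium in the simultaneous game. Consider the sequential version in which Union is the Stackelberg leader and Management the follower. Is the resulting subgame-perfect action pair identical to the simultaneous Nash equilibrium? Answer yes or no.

no

Work backward from Management's decision.
- Soft: BR = X, leader payoff 9.
- Hard: BR = Y, leader payoff 11.
Maximizing over 9, 11, Union chooses Hard. Subgame-perfect outcome: (Hard, Y) with payoffs (11, 14).
Now find the simultaneous Nash equilibrium.
Union's best replies: X→Soft; Y→Soft; Z→Hard.
Management's best replies: Soft→X; Hard→Y.
Only (Soft, X) has each player best-responding; Nash payoffs (9, 6).
Sequential outcome (Hard, Y) differs from the Nash profile (Soft, X).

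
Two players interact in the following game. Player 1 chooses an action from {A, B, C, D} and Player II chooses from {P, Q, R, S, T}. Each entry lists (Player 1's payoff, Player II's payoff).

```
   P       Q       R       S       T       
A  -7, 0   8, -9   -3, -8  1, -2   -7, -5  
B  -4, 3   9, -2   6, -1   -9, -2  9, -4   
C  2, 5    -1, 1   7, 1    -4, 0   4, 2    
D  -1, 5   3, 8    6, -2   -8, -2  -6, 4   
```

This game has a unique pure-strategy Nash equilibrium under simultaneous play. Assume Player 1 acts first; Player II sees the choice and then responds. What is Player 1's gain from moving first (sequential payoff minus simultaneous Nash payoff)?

1

Player II best-responds to each possible Player 1 move:
- A: BR = P, leader payoff -7.
- B: BR = P, leader payoff -4.
- C: BR = P, leader payoff 2.
- D: BR = Q, leader payoff 3.
Among -7, -4, 2, 3, the best is 3 at D. Subgame-perfect outcome: (D, Q) with payoffs (3, 8).
Under simultaneous play:
Player 1's best replies: P→C; Q→B; R→C; S→A; T→B.
Player II's best replies: A→P; B→P; C→P; D→Q.
Only (C, P) has each player best-responding; Nash payoffs (2, 5).
Player 1's commitment gain: 3 − 2 = 1.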